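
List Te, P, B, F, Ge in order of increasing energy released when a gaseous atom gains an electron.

B is in period 2, group 13; F is in period 2, group 17; P is in period 3, group 15; Ge is in period 4, group 14; Te is in period 5, group 16.
Adding an electron releases more energy for atoms nearer the top right (short of the noble gases).
Neither a single period nor a single group — weigh both effects.
P > B: the two effects oppose for this pair; the across-period effect wins (72 vs 27 kJ/mol).
Ge > P: this pair runs against the simple trend — see the exception note.
Te > Ge: period and group pull opposite ways; the across-period shift dominates (190 vs 119 kJ/mol).
F > Te: both effects reinforce here, so F is clearly the higher of the two.
Note the exception: Ge has a higher electron affinity than P, contrary to the simple trend — adding an electron to P's half-filled np³ subshell costs electron-pairing energy.
For reference (kJ/mol): B 27, F 328, P 72, Ge 119, Te 190.
So from lowest to highest: B < P < Ge < Te < F.

B < P < Ge < Te < F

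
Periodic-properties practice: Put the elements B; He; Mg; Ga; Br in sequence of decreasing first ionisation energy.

He > Br > B > Mg > Ga

Removing the outermost electron gets harder across a period and easier down a group.
Here both period and group differ, so the two effects have to be weighed against each other.
Mg > Ga: the two effects oppose for this pair; the down-group effect wins (738 vs 579 kJ/mol).
B > Mg: relative to Mg, both the across-period and down-group shifts push B's first ionization energy up.
Br > B: the two effects oppose for this pair; the across-period effect wins (1140 vs 801 kJ/mol).
He > Br: both effects reinforce here, so He is clearly the higher of the two.
Tabulated first ionization energy (kJ/mol): He 2372, B 801, Mg 738, Ga 579, Br 1140.
So from highest to lowest: He > Br > B > Mg > Ga.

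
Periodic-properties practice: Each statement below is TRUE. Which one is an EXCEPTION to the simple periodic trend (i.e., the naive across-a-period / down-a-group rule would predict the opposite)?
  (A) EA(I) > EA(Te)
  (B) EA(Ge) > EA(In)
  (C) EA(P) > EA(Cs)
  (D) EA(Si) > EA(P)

The general trend: electron affinity increases across a period and decreases down a group.
(A) I (period 5, group 17) vs Te (period 5, group 16): the stated order agrees with the simple trend.
(B) Ge (period 4, group 14) vs In (period 5, group 13): the stated order agrees with the simple trend.
(C) P (period 3, group 15) vs Cs (period 6, group 1): the stated order agrees with the simple trend.
(D) Si (period 3, group 14) vs P (period 3, group 15): the stated order contradicts the simple trend.
The exception is (D): adding an electron to P's half-filled 3p³ is unfavourable, so Si (3p²) has the more exothermic EA.

(D)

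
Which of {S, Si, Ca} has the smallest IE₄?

After 3 electrons have been removed, what remains? S³⁺ still has 3 valence electrons; Si³⁺ still has 1 valence electron; Ca³⁺ is already 1 electron into the core.
Pulling an electron out of a noble-gas core costs far more than removing a remaining valence electron, so Ca sits at the high end of IE_4.
Valence configurations: S³⁺ [Ne]3s²3p¹, Si³⁺ [Ne]3s¹.
Approximate IE_4 values (kJ/mol): S 4556, Si 4356, Ca 6491.
Overall IE_4 order: Si < S < Ca.

Si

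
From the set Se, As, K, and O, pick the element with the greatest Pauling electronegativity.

O is in period 2, group 16; K is in period 4, group 1; As is in period 4, group 15; Se is in period 4, group 16.
Electronegativity increases across a period and decreases down a group, tracking effective nuclear charge and atomic size.
Here both period and group differ, so the two effects have to be weighed against each other.
As > K: As lies to the right of K in period 4, so the across-period effect alone puts As higher.
Se > As: both are in period 4; the period trend gives Se the larger value.
O > Se: they share group 16; the group trend gives O the larger value.
For reference (Pauling): O 3.44, K 0.82, As 2.18, Se 2.55.
The greatest Pauling electronegativity among these belongs to O.

O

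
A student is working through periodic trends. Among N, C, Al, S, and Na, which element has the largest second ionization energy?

Consider each +1 ion: N⁺ still has 4 valence electrons; C⁺ still has 3 valence electrons; Al⁺ still has 2 valence electrons; S⁺ still has 5 valence electrons; Na⁺ is the bare [Ne] core.
Pulling an electron out of a noble-gas core costs far more than removing a remaining valence electron, so Na sits at the high end of IE_2.
Valence configurations: N⁺ [He]2s²2p², C⁺ [He]2s²2p¹, Al⁺ [Ne]3s², S⁺ [Ne]3s²3p³.
The numbers (kJ/mol): N 2856, C 2353, Al 1817, S 2252, Na 4562.
Hence IE_2: Al < S < C < N < Na.

Na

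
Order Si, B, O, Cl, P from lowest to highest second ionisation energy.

Consider each +1 ion: Si⁺ still has 3 valence electrons; B⁺ still has 2 valence electrons; O⁺ still has 5 valence electrons; Cl⁺ still has 6 valence electrons; P⁺ still has 4 valence electrons.
All are still removing valence electrons, so compare the +1 ions as you would atoms: IE_2 generally rises across a period (higher Z_eff) and falls down a group (larger shell), subject to the usual subshell exceptions.
Valence configurations: Si⁺ [Ne]3s²3p¹, B⁺ [He]2s², O⁺ [He]2s²2p³, Cl⁺ [Ne]3s²3p⁴, P⁺ [Ne]3s²3p².
Approximate IE_2 values (kJ/mol): Si 1577, B 2427, O 3388, Cl 2298, P 1907.
So the second ionization energies run Si < P < Cl < B < O.

Si < P < Cl < B < O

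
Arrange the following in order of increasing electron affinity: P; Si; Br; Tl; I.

Adding an electron releases more energy for atoms nearer the top right (short of the noble gases).
Here both period and group differ, so the two effects have to be weighed against each other.
P > Tl: both effects reinforce here, so P is clearly the higher of the two.
Si > P: this pair runs against the simple trend — see the exception note.
I > Si: the two effects oppose for this pair; the across-period effect wins (295 vs 134 kJ/mol).
Br > I: they share group 17; the group trend gives Br the larger value.
Note the exception: Si has a higher electron affinity than P, contrary to the simple trend — adding an electron to P's half-filled 3p³ is unfavourable, so Si (3p²) has the more exothermic EA.
For reference (kJ/mol): Si 134, P 72, Br 325, I 295, Tl 19.
So from lowest to highest: Tl < P < Si < I < Br.

Tl < P < Si < I < Br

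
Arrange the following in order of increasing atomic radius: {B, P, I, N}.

B is in period 2, group 13; N is in period 2, group 15; P is in period 3, group 15; I is in period 5, group 17.
Moving right in a period, electrons are added to the same shell under a stronger nuclear pull, so atoms get smaller; moving down, a new shell is opened and atoms get larger.
These span different periods and groups, so the two trends combine.
B > N: B lies to the left of N in period 2, so the across-period effect alone puts B larger.
P > B: the two effects oppose for this pair; the down-group effect wins (111 vs 85 pm).
I > P: the two effects oppose for this pair; the down-group effect wins (133 vs 111 pm).
For reference (pm): B 85, N 71, P 111, I 133.
So from smallest to largest: N < B < P < I.

N < B < P < I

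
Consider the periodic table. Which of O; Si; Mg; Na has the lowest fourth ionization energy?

Consider each +3 ion: O³⁺ still has 3 valence electrons; Si³⁺ still has 1 valence electron; Mg³⁺ is already 1 electron into the core; Na³⁺ is already 2 electrons into the core.
Pulling an electron out of a noble-gas core costs far more than removing a remaining valence electron, so Na and Mg sit at the high end of IE_4.
Valence configurations: O³⁺ [He]2s²2p¹, Si³⁺ [Ne]3s¹.
Tabulated IE_4 (kJ/mol): O 7469, Si 4356, Mg 10543, Na 9543.
Putting it together, IE_4: Si < O < Na < Mg.

Si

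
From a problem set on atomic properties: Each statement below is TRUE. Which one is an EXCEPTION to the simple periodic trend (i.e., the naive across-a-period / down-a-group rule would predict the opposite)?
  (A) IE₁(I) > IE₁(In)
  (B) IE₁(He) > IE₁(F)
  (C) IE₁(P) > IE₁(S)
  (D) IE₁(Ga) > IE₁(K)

(C)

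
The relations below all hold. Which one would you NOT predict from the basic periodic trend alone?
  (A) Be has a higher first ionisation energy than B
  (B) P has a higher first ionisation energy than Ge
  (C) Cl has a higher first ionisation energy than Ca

The general trend: first ionisation energy increases across a period and decreases down a group.
(A) Be (period 2, group 2) vs B (period 2, group 13): the stated order contradicts the simple trend.
(B) P (period 3, group 15) vs Ge (period 4, group 14): the stated order agrees with the simple trend.
(C) Cl (period 3, group 17) vs Ca (period 4, group 2): the stated order agrees with the simple trend.
The exception is (A): removing B's lone 2p electron is easier than breaking Be's filled 2s².

(A)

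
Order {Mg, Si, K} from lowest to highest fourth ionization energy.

The fourth ionization energy removes an electron from the +3 ion. For each element: Mg³⁺ is already 1 electron into the core; Si³⁺ still has 1 valence electron; K³⁺ is already 2 electrons into the core.
Pulling an electron out of a noble-gas core costs far more than removing a remaining valence electron, so K and Mg sit at the high end of IE_4.
Tabulated IE_4 (kJ/mol): Mg 10543, Si 4356, K 5877.
Overall IE_4 order: Si < K < Mg.

Si, K, Mg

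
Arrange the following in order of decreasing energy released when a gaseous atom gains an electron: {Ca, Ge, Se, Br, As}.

Ca is in period 4, group 2; Ge is in period 4, group 14; As is in period 4, group 15; Se is in period 4, group 16; Br is in period 4, group 17.
EA tends to increase across a period and decrease down a group, though the pattern is less regular than for IE or radius.
All lie in period 4; the across-period trend (electron affinity increases left to right) applies, with the exception below.
Note the exception: Ge has a higher electron affinity than As, contrary to the simple trend — adding an electron to As's half-filled 4p³ is unfavourable, so Ge (4p²) has the more exothermic EA.
Tabulated electron affinity (kJ/mol): Ca 2, Ge 119, As 78, Se 195, Br 325.
So from highest to lowest: Br > Se > Ge > As > Ca.

Br > Se > Ge > As > Ca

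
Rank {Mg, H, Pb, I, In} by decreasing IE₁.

H is in period 1, group 1; Mg is in period 3, group 2; In is in period 5, group 13; I is in period 5, group 17; Pb is in period 6, group 14.
Removing the outermost electron gets harder across a period and easier down a group.
Here both period and group differ, so the two effects have to be weighed against each other.
Pb > In: period and group pull opposite ways; the across-period shift dominates (716 vs 558 kJ/mol).
Mg > Pb: the two effects oppose for this pair; the down-group effect wins (738 vs 716 kJ/mol).
I > Mg: period and group pull opposite ways; the across-period shift dominates (1008 vs 738 kJ/mol).
H > I: the two effects oppose for this pair; the down-group effect wins (1312 vs 1008 kJ/mol).
For reference (kJ/mol): H 1312, Mg 738, In 558, I 1008, Pb 716.
So from highest to lowest: H > I > Mg > Pb > In.

H > I > Mg > Pb > In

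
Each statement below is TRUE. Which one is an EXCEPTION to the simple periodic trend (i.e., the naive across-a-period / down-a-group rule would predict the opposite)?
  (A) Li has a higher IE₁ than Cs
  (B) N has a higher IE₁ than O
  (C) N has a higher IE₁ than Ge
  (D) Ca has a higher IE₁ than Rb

(B)

The general trend: IE₁ increases across a period and decreases down a group.
(A) Li (period 2, group 1) vs Cs (period 6, group 1): the stated order agrees with the simple trend.
(B) N (period 2, group 15) vs O (period 2, group 16): the stated order contradicts the simple trend.
(C) N (period 2, group 15) vs Ge (period 4, group 14): the stated order agrees with the simple trend.
(D) Ca (period 4, group 2) vs Rb (period 5, group 1): the stated order agrees with the simple trend.
The exception is (B): pairing an electron in O's 2p⁴ costs repulsion energy, so O ionizes more easily than half-filled N (2p³).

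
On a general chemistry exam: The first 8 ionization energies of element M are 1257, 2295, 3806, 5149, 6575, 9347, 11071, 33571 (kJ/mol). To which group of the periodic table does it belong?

Group 17

Look for the largest jump between consecutive ionization energies: IE8/IE7 ≈ 3.0, far larger than any earlier ratio.
That jump marks the point where a core electron is being removed. So the atom has 7 valence electrons.
A main-group element with 7 valence electrons is in group 17.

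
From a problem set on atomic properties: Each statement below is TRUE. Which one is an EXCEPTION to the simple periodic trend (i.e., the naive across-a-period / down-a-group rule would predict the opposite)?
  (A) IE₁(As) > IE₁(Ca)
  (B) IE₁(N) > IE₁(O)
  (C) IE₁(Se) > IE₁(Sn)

The general trend: first ionisation energy increases across a period and decreases down a group.
(A) As (period 4, group 15) vs Ca (period 4, group 2): the stated order agrees with the simple trend.
(B) N (period 2, group 15) vs O (period 2, group 16): the stated order contradicts the simple trend.
(C) Se (period 4, group 16) vs Sn (period 5, group 14): the stated order agrees with the simple trend.
The exception is (B): pairing an electron in O's 2p⁴ costs repulsion energy, so O ionizes more easily than half-filled N (2p³).

(B)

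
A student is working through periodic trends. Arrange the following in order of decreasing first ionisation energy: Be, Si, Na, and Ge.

Be, Si, Ge, Na

Be is in period 2, group 2; Na is in period 3, group 1; Si is in period 3, group 14; Ge is in period 4, group 14.
First ionization energy rises across a period (greater Z_eff holds electrons more tightly) and falls down a group (valence electrons are farther from the nucleus).
These span different periods and groups, so the two trends combine.
Ge > Na: period and group pull opposite ways; the across-period shift dominates (762 vs 496 kJ/mol).
Si > Ge: Si sits above Ge in group 14, so the down-group effect alone puts Si higher.
Be > Si: the two effects oppose for this pair; the down-group effect wins (900 vs 786 kJ/mol).
For reference (kJ/mol): Be 900, Na 496, Si 786, Ge 762.
So from highest to lowest: Be > Si > Ge > Na.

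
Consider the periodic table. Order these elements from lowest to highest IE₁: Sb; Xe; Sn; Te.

Sn < Sb < Te < Xe

Sn is in period 5, group 14; Sb is in period 5, group 15; Te is in period 5, group 16; Xe is in period 5, group 18.
IE₁ increases left→right with effective nuclear charge and decreases top→bottom as the valence shell moves farther out.
All lie in period 5, so first ionization energy increases left to right.
So from lowest to highest: Sn < Sb < Te < Xe.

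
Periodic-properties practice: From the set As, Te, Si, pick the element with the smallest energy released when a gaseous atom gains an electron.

As

Si is in period 3, group 14; As is in period 4, group 15; Te is in period 5, group 16.
Atoms with high Z_eff and room in the valence shell (especially the halogens) have the most exothermic electron affinities.
These sit on a diagonal, where the across-period and down-group effects partly cancel.
Si > As: period and group pull opposite ways; the down-group shift dominates (134 vs 78 kJ/mol).
Te > Si: the two effects oppose for this pair; the across-period effect wins (190 vs 134 kJ/mol).
For reference (kJ/mol): Si 134, As 78, Te 190.
The smallest energy released when a gaseous atom gains an electron among these belongs to As.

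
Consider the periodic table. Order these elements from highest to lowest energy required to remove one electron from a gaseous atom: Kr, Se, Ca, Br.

Ca is in period 4, group 2; Se is in period 4, group 16; Br is in period 4, group 17; Kr is in period 4, group 18.
IE₁ increases left→right with effective nuclear charge and decreases top→bottom as the valence shell moves farther out.
All lie in period 4, so first ionization energy increases left to right.
So from highest to lowest: Kr > Br > Se > Ca.

Kr > Br > Se > Ca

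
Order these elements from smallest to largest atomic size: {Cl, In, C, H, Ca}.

Atomic radius shrinks across a period as nuclear charge pulls the same shell inward, and grows down a group as new shells are added.
These span different periods and groups, so the two trends combine.
C > H: period and group pull opposite ways; the down-group shift dominates (75 vs 32 pm).
Cl > C: period and group pull opposite ways; the down-group shift dominates (99 vs 75 pm).
In > Cl: both effects reinforce here, so In is clearly the larger of the two.
Ca > In: the two effects oppose for this pair; the across-period effect wins (171 vs 142 pm).
For reference (pm): H 32, C 75, Cl 99, Ca 171, In 142.
So from smallest to largest: H < C < Cl < In < Ca.

H < C < Cl < In < Ca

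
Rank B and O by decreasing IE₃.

The third ionization energy removes an electron from the +2 ion. For each element: B²⁺ still has 1 valence electron; O²⁺ still has 4 valence electrons.
All are still removing valence electrons, so compare the +2 ions as you would atoms: IE_3 generally rises across a period (higher Z_eff) and falls down a group (larger shell), subject to the usual subshell exceptions.
Valence configurations: B²⁺ [He]2s¹, O²⁺ [He]2s²2p².
The numbers (kJ/mol): B 3660, O 5300.
Putting it together, IE_3: B < O.

O > B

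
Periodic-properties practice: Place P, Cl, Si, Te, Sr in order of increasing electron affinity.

Sr < P < Si < Te < Cl

Si is in period 3, group 14; P is in period 3, group 15; Cl is in period 3, group 17; Sr is in period 5, group 2; Te is in period 5, group 16.
Electron affinity generally becomes more exothermic across a period toward the halogens and less exothermic down a group.
These span different periods and groups, so the two trends combine.
P > Sr: relative to Sr, both the across-period and down-group shifts push P's electron affinity up.
Si > P: this pair runs against the simple trend — see the exception note.
Te > Si: period and group pull opposite ways; the across-period shift dominates (190 vs 134 kJ/mol).
Cl > Te: relative to Te, both the across-period and down-group shifts push Cl's electron affinity up.
Note the exception: Si has a higher electron affinity than P, contrary to the simple trend — adding an electron to P's half-filled 3p³ is unfavourable, so Si (3p²) has the more exothermic EA.
Tabulated electron affinity (kJ/mol): Si 134, P 72, Cl 349, Sr 5, Te 190.
So from lowest to highest: Sr < P < Si < Te < Cl.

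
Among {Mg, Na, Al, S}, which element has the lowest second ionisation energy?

Mg

IE_2 is the cost of taking one more electron from the +1 cation: Mg⁺ still has 1 valence electron; Na⁺ is the bare [Ne] core; Al⁺ still has 2 valence electrons; S⁺ still has 5 valence electrons.
Core electrons are held far more tightly than valence electrons, so Na tops the IE_2 order.
Valence configurations: Mg⁺ [Ne]3s¹, Al⁺ [Ne]3s², S⁺ [Ne]3s²3p³.
Approximate IE_2 values (kJ/mol): Mg 1451, Na 4562, Al 1817, S 2252.
So the second ionization energies run Mg < Al < S < Na.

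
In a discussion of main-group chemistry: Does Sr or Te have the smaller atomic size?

Te

Sr is in period 5, group 2; Te is in period 5, group 16.
Atomic radius shrinks across a period as nuclear charge pulls the same shell inward, and grows down a group as new shells are added.
All lie in period 5, so atomic radius increases right to left.
So Te has the smaller atomic size (Te < Sr).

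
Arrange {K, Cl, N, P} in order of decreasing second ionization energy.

K, N, Cl, P

The second ionization energy removes an electron from the +1 ion. For each element: K⁺ is the bare [Ar] core; Cl⁺ still has 6 valence electrons; N⁺ still has 4 valence electrons; P⁺ still has 4 valence electrons.
Pulling an electron out of a noble-gas core costs far more than removing a remaining valence electron, so K sits at the high end of IE_2.
Valence configurations: Cl⁺ [Ne]3s²3p⁴, N⁺ [He]2s²2p², P⁺ [Ne]3s²3p².
The numbers (kJ/mol): K 3052, Cl 2298, N 2856, P 1907.
Hence IE_2: P < Cl < N < K.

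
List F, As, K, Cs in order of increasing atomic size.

F is in period 2, group 17; K is in period 4, group 1; As is in period 4, group 15; Cs is in period 6, group 1.
Atomic radius shrinks across a period as nuclear charge pulls the same shell inward, and grows down a group as new shells are added.
These span different periods and groups, so the two trends combine.
As > F: relative to F, both the across-period and down-group shifts push As's atomic radius up.
K > As: K lies to the left of As in period 4, so the across-period effect alone puts K larger.
Cs > K: they share group 1; the group trend gives Cs the larger value.
For reference (pm): F 64, K 196, As 121, Cs 232.
So from smallest to largest: F < As < K < Cs.

F < As < K < Cs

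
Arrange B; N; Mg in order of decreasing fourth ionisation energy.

The fourth ionization energy removes an electron from the +3 ion. For each element: B³⁺ is the bare [He] core; N³⁺ still has 2 valence electrons; Mg³⁺ is already 1 electron into the core.
Pulling an electron out of a noble-gas core costs far more than removing a remaining valence electron, so Mg and B sit at the high end of IE_4.
Tabulated IE_4 (kJ/mol): B 25026, N 7475, Mg 10543.
Overall IE_4 order: N < Mg < B.

B, Mg, N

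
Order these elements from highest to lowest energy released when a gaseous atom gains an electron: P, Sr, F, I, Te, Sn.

F is in period 2, group 17; P is in period 3, group 15; Sr is in period 5, group 2; Sn is in period 5, group 14; Te is in period 5, group 16; I is in period 5, group 17.
Adding an electron releases more energy for atoms nearer the top right (short of the noble gases).
These span different periods and groups, so the two trends combine.
P > Sr: both effects reinforce here, so P is clearly the higher of the two.
Sn > P: this pair runs against the simple trend — see the exception note.
Te > Sn: both are in period 5; the period trend gives Te the larger value.
I > Te: both are in period 5; the period trend gives I the larger value.
F > I: they share group 17; the group trend gives F the larger value.
Note the exception: Sn has a higher electron affinity than P, contrary to the simple trend — adding an electron to P's half-filled np³ subshell costs electron-pairing energy.
Tabulated electron affinity (kJ/mol): F 328, P 72, Sr 5, Sn 107, Te 190, I 295.
So from highest to lowest: F > I > Te > Sn > P > Sr.

F > I > Te > Sn > P > Sr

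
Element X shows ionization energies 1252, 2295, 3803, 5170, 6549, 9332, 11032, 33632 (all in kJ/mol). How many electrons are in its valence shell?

Look for the largest jump between consecutive ionization energies: IE8/IE7 ≈ 3.0, far larger than any earlier ratio.
That jump marks the point where a core electron is being removed. So the atom has 7 valence electrons.

7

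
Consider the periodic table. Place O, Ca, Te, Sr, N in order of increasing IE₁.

Sr, Ca, Te, O, N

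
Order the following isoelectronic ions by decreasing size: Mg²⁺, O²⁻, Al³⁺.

O²⁻ > Mg²⁺ > Al³⁺

All of these have 10 electrons, so size is governed by nuclear charge alone: the more protons, the stronger the pull on the same electron cloud, and the smaller the ion.
Nuclear charges: Al³⁺ (Z=13), Mg²⁺ (Z=12), O²⁻ (Z=8).
Largest to smallest: O²⁻ > Mg²⁺ > Al³⁺.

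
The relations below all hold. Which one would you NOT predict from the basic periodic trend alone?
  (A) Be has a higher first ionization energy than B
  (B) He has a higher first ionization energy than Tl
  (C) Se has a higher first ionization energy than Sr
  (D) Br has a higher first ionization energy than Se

(A)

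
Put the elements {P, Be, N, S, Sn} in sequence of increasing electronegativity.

Be < Sn < P < S < N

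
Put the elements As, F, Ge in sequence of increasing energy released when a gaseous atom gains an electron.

As < Ge < F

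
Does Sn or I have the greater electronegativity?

I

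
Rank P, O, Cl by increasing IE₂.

The second ionization energy removes an electron from the +1 ion. For each element: P⁺ still has 4 valence electrons; O⁺ still has 5 valence electrons; Cl⁺ still has 6 valence electrons.
All are still removing valence electrons, so compare the +1 ions as you would atoms: IE_2 generally rises across a period (higher Z_eff) and falls down a group (larger shell), subject to the usual subshell exceptions.
Valence configurations: P⁺ [Ne]3s²3p², O⁺ [He]2s²2p³, Cl⁺ [Ne]3s²3p⁴.
Tabulated IE_2 (kJ/mol): P 1907, O 3388, Cl 2298.
Putting it together, IE_2: P < Cl < O.

P < Cl < O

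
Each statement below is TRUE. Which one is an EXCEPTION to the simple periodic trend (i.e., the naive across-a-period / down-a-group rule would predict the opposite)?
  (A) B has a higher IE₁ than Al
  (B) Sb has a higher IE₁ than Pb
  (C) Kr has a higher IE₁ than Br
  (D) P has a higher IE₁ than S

The general trend: IE₁ increases across a period and decreases down a group.
(A) B (period 2, group 13) vs Al (period 3, group 13): the stated order agrees with the simple trend.
(B) Sb (period 5, group 15) vs Pb (period 6, group 14): the stated order agrees with the simple trend.
(C) Kr (period 4, group 18) vs Br (period 4, group 17): the stated order agrees with the simple trend.
(D) P (period 3, group 15) vs S (period 3, group 16): the stated order contradicts the simple trend.
The exception is (D): S (3p⁴) ionizes more easily than half-filled P (3p³) because the paired 3p electron in S is pushed out by e⁻–e⁻ repulsion.

(D)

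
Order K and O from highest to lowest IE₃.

O, K

IE_3 is the cost of taking one more electron from the +2 cation: K²⁺ is already 1 electron into the core; O²⁺ still has 4 valence electrons.
Usually core removal costs more than valence removal, but here the competition is close: a tightly held n=2 valence electron can cost more to remove than an n=3 core electron, so the actual values have to decide it.
Tabulated IE_3 (kJ/mol): K 4420, O 5300.
So the third ionization energies run K < O.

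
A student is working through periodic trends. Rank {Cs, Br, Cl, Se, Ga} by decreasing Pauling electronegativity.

Cl > Br > Se > Ga > Cs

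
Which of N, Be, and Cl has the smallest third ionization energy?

Cl

The third ionization energy removes an electron from the +2 ion. For each element: N²⁺ still has 3 valence electrons; Be²⁺ is the bare [He] core; Cl²⁺ still has 5 valence electrons.
Pulling an electron out of a noble-gas core costs far more than removing a remaining valence electron, so Be sits at the high end of IE_3.
Valence configurations: N²⁺ [He]2s²2p¹, Cl²⁺ [Ne]3s²3p³.
The numbers (kJ/mol): N 4578, Be 14849, Cl 3822.
Putting it together, IE_3: Cl < N < Be.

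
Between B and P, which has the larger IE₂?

B

IE_2 is the cost of taking one more electron from the +1 cation: B⁺ still has 2 valence electrons; P⁺ still has 4 valence electrons.
All are still removing valence electrons, so compare the +1 ions as you would atoms: IE_2 generally rises across a period (higher Z_eff) and falls down a group (larger shell), subject to the usual subshell exceptions.
Valence configurations: B⁺ [He]2s², P⁺ [Ne]3s²3p².
Approximate IE_2 values (kJ/mol): B 2427, P 1907.
Putting it together, IE_2: P < B.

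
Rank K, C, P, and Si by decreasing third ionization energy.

C > K > Si > P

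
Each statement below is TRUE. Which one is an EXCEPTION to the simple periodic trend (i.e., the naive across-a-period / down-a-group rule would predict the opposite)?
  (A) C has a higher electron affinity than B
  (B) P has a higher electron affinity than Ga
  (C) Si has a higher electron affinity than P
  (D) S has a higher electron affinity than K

(C)

The general trend: electron affinity increases across a period and decreases down a group.
(A) C (period 2, group 14) vs B (period 2, group 13): the stated order agrees with the simple trend.
(B) P (period 3, group 15) vs Ga (period 4, group 13): the stated order agrees with the simple trend.
(C) Si (period 3, group 14) vs P (period 3, group 15): the stated order contradicts the simple trend.
(D) S (period 3, group 16) vs K (period 4, group 1): the stated order agrees with the simple trend.
The exception is (C): adding an electron to P's half-filled 3p³ is unfavourable, so Si (3p²) has the more exothermic EA.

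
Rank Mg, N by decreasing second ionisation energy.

N > Mg

Consider each +1 ion: Mg⁺ still has 1 valence electron; N⁺ still has 4 valence electrons.
All are still removing valence electrons, so compare the +1 ions as you would atoms: IE_2 generally rises across a period (higher Z_eff) and falls down a group (larger shell), subject to the usual subshell exceptions.
Valence configurations: Mg⁺ [Ne]3s¹, N⁺ [He]2s²2p².
The numbers (kJ/mol): Mg 1451, N 2856.
Overall IE_2 order: Mg < N.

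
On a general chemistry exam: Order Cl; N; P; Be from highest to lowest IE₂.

Consider each +1 ion: Cl⁺ still has 6 valence electrons; N⁺ still has 4 valence electrons; P⁺ still has 4 valence electrons; Be⁺ still has 1 valence electron.
All are still removing valence electrons, so compare the +1 ions as you would atoms: IE_2 generally rises across a period (higher Z_eff) and falls down a group (larger shell), subject to the usual subshell exceptions.
Valence configurations: Cl⁺ [Ne]3s²3p⁴, N⁺ [He]2s²2p², P⁺ [Ne]3s²3p², Be⁺ [He]2s¹.
Tabulated IE_2 (kJ/mol): Cl 2298, N 2856, P 1907, Be 1757.
Overall IE_2 order: Be < P < Cl < N.

N > Cl > P > Be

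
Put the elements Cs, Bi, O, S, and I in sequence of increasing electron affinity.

Cs < Bi < O < S < I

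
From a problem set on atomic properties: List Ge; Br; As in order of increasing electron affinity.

As < Ge < Br

Ge is in period 4, group 14; As is in period 4, group 15; Br is in period 4, group 17.
Electron affinity generally becomes more exothermic across a period toward the halogens and less exothermic down a group.
All lie in period 4; the across-period trend (electron affinity increases left to right) applies, with the exception below.
Note the exception: Ge has a higher electron affinity than As, contrary to the simple trend — adding an electron to As's half-filled 4p³ is unfavourable, so Ge (4p²) has the more exothermic EA.
For reference (kJ/mol): Ge 119, As 78, Br 325.
So from lowest to highest: As < Ge < Br.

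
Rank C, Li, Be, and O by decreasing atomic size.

Li > Be > C > O

Li is in period 2, group 1; Be is in period 2, group 2; C is in period 2, group 14; O is in period 2, group 16.
Across a period the added protons contract the valence shell; down a group each new principal shell makes the atom larger.
All lie in period 2, so atomic radius increases right to left.
So from largest to smallest: Li > Be > C > O.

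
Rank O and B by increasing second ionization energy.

IE_2 is the cost of taking one more electron from the +1 cation: O⁺ still has 5 valence electrons; B⁺ still has 2 valence electrons.
All are still removing valence electrons, so compare the +1 ions as you would atoms: IE_2 generally rises across a period (higher Z_eff) and falls down a group (larger shell), subject to the usual subshell exceptions.
Valence configurations: O⁺ [He]2s²2p³, B⁺ [He]2s².
Approximate IE_2 values (kJ/mol): O 3388, B 2427.
Putting it together, IE_2: B < O.

B, O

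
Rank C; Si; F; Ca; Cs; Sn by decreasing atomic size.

Across a period the added protons contract the valence shell; down a group each new principal shell makes the atom larger.
These span different periods and groups, so the two trends combine.
C > F: both are in period 2; the period trend gives C the larger value.
Si > C: Si sits below C in group 14, so the down-group effect alone puts Si larger.
Sn > Si: Sn sits below Si in group 14, so the down-group effect alone puts Sn larger.
Ca > Sn: the two effects oppose for this pair; the across-period effect wins (171 vs 140 pm).
Cs > Ca: both effects reinforce here, so Cs is clearly the larger of the two.
Approximate values (pm): C 75, F 64, Si 116, Ca 171, Sn 140, Cs 232.
So from largest to smallest: Cs > Ca > Sn > Si > C > F.

Cs > Ca > Sn > Si > C > F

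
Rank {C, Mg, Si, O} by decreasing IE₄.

Mg > O > C > Si

After 3 electrons have been removed, what remains? C³⁺ still has 1 valence electron; Mg³⁺ is already 1 electron into the core; Si³⁺ still has 1 valence electron; O³⁺ still has 3 valence electrons.
Breaking into a closed-shell core is much more expensive than removing a leftover valence electron — Mg has the largest IE_4 here.
Valence configurations: C³⁺ [He]2s¹, Si³⁺ [Ne]3s¹, O³⁺ [He]2s²2p¹.
Approximate IE_4 values (kJ/mol): C 6223, Mg 10543, Si 4356, O 7469.
Putting it together, IE_4: Si < C < O < Mg.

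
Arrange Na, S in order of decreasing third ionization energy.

Na, S

IE_3 is the cost of taking one more electron from the +2 cation: Na²⁺ is already 1 electron into the core; S²⁺ still has 4 valence electrons.
Core electrons are held far more tightly than valence electrons, so Na tops the IE_3 order.
The numbers (kJ/mol): Na 6910, S 3357.
Hence IE_3: S < Na.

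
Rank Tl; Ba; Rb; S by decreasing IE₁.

S > Tl > Ba > Rb

First ionization energy rises across a period (greater Z_eff holds electrons more tightly) and falls down a group (valence electrons are farther from the nucleus).
Here both period and group differ, so the two effects have to be weighed against each other.
Ba > Rb: period and group pull opposite ways; the across-period shift dominates (503 vs 403 kJ/mol).
Tl > Ba: Tl lies to the right of Ba in period 6, so the across-period effect alone puts Tl higher.
S > Tl: relative to Tl, both the across-period and down-group shifts push S's first ionization energy up.
For reference (kJ/mol): S 1000, Rb 403, Ba 503, Tl 589.
So from highest to lowest: S > Tl > Ba > Rb.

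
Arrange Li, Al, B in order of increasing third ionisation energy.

Consider each +2 ion: Li²⁺ is already 1 electron into the core; Al²⁺ still has 1 valence electron; B²⁺ still has 1 valence electron.
Breaking into a closed-shell core is much more expensive than removing a leftover valence electron — Li has the largest IE_3 here.
Valence configurations: Al²⁺ [Ne]3s¹, B²⁺ [He]2s¹.
Tabulated IE_3 (kJ/mol): Li 11815, Al 2745, B 3660.
Putting it together, IE_3: Al < B < Li.

Al < B < Li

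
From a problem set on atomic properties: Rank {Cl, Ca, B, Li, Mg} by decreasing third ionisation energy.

Li > Mg > Ca > Cl > B

Consider each +2 ion: Cl²⁺ still has 5 valence electrons; Ca²⁺ is the bare [Ar] core; B²⁺ still has 1 valence electron; Li²⁺ is already 1 electron into the core; Mg²⁺ is the bare [Ne] core.
Core electrons are held far more tightly than valence electrons, so Ca, Mg and Li top the IE_3 order.
Valence configurations: Cl²⁺ [Ne]3s²3p³, B²⁺ [He]2s¹.
Tabulated IE_3 (kJ/mol): Cl 3822, Ca 4912, B 3660, Li 11815, Mg 7733.
Putting it together, IE_3: B < Cl < Ca < Mg < Li.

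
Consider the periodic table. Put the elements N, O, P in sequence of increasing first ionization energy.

P, O, N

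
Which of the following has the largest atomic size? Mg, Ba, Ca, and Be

Be is in period 2, group 2; Mg is in period 3, group 2; Ca is in period 4, group 2; Ba is in period 6, group 2.
Across a period the added protons contract the valence shell; down a group each new principal shell makes the atom larger.
All are in group 2, so atomic radius increases down the group.
The largest atomic size among these belongs to Ba.

Ba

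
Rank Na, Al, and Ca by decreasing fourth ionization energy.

Al > Na > Ca

After 3 electrons have been removed, what remains? Na³⁺ is already 2 electrons into the core; Al³⁺ is the bare [Ne] core; Ca³⁺ is already 1 electron into the core.
All of these are removing an electron from a noble-gas core or deeper; the smaller core (lower principal quantum number) is held far more tightly, and within a period the higher nuclear charge binds the same core more tightly.
The numbers (kJ/mol): Na 9543, Al 11577, Ca 6491.
Overall IE_4 order: Ca < Na < Al.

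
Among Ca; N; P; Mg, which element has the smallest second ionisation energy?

Ca

The second ionization energy removes an electron from the +1 ion. For each element: Ca⁺ still has 1 valence electron; N⁺ still has 4 valence electrons; P⁺ still has 4 valence electrons; Mg⁺ still has 1 valence electron.
All are still removing valence electrons, so compare the +1 ions as you would atoms: IE_2 generally rises across a period (higher Z_eff) and falls down a group (larger shell), subject to the usual subshell exceptions.
Valence configurations: Ca⁺ [Ar]4s¹, N⁺ [He]2s²2p², P⁺ [Ne]3s²3p², Mg⁺ [Ne]3s¹.
Approximate IE_2 values (kJ/mol): Ca 1145, N 2856, P 1907, Mg 1451.
So the second ionization energies run Ca < Mg < P < N.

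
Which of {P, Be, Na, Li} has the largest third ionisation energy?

IE_3 is the cost of taking one more electron from the +2 cation: P²⁺ still has 3 valence electrons; Be²⁺ is the bare [He] core; Na²⁺ is already 1 electron into the core; Li²⁺ is already 1 electron into the core.
Pulling an electron out of a noble-gas core costs far more than removing a remaining valence electron, so Na, Li and Be sit at the high end of IE_3.
Approximate IE_3 values (kJ/mol): P 2914, Be 14849, Na 6910, Li 11815.
Putting it together, IE_3: P < Na < Li < Be.

Be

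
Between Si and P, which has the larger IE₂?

P

After 1 electron has been removed, what remains? Si⁺ still has 3 valence electrons; P⁺ still has 4 valence electrons.
All are still removing valence electrons, so compare the +1 ions as you would atoms: IE_2 generally rises across a period (higher Z_eff) and falls down a group (larger shell), subject to the usual subshell exceptions.
Valence configurations: Si⁺ [Ne]3s²3p¹, P⁺ [Ne]3s²3p².
The numbers (kJ/mol): Si 1577, P 1907.
So the second ionization energies run Si < P.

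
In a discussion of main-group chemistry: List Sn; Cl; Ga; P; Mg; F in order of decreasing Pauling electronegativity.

F > Cl > P > Sn > Ga > Mg

F is in period 2, group 17; Mg is in period 3, group 2; P is in period 3, group 15; Cl is in period 3, group 17; Ga is in period 4, group 13; Sn is in period 5, group 14.
Electronegativity increases across a period and decreases down a group, tracking effective nuclear charge and atomic size.
Here both period and group differ, so the two effects have to be weighed against each other.
Ga > Mg: period and group pull opposite ways; the across-period shift dominates (1.81 vs 1.31).
Sn > Ga: period and group pull opposite ways; the across-period shift dominates (1.96 vs 1.81).
P > Sn: both effects reinforce here, so P is clearly the higher of the two.
Cl > P: both are in period 3; the period trend gives Cl the larger value.
F > Cl: they share group 17; the group trend gives F the larger value.
Tabulated electronegativity (Pauling): F 3.98, Mg 1.31, P 2.19, Cl 3.16, Ga 1.81, Sn 1.96.
So from highest to lowest: F > Cl > P > Sn > Ga > Mg.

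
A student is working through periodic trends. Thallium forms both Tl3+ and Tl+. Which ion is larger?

Both ions have Z = 81 protons, but Tl3+ has lost more electrons, so its remaining electrons feel a larger effective nuclear charge per electron and are pulled in more tightly.
Higher positive charge → smaller ion, so Tl+ > Tl3+.

Tl+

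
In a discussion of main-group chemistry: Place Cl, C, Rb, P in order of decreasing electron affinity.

C is in period 2, group 14; P is in period 3, group 15; Cl is in period 3, group 17; Rb is in period 5, group 1.
Adding an electron releases more energy for atoms nearer the top right (short of the noble gases).
Here both period and group differ, so the two effects have to be weighed against each other.
P > Rb: both effects reinforce here, so P is clearly the higher of the two.
C > P: period and group pull opposite ways; the down-group shift dominates (122 vs 72 kJ/mol).
Cl > C: period and group pull opposite ways; the across-period shift dominates (349 vs 122 kJ/mol).
Tabulated electron affinity (kJ/mol): C 122, P 72, Cl 349, Rb 47.
So from highest to lowest: Cl > C > P > Rb.

Cl, C, P, Rb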